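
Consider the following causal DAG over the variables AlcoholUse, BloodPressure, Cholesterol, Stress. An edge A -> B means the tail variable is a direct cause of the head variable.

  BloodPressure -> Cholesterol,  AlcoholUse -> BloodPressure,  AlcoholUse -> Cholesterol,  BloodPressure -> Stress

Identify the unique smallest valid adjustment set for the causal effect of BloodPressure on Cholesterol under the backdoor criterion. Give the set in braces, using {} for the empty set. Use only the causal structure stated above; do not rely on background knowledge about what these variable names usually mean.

{AlcoholUse}

Variables eligible for adjustment (non-descendants of BloodPressure, excluding BloodPressure and Cholesterol): {AlcoholUse}.
Backdoor paths from BloodPressure to Cholesterol:
  P1: BloodPressure <- AlcoholUse -> Cholesterol
The empty set is not sufficient: P1 (BloodPressure <- AlcoholUse -> Cholesterol) has no collider blocking it and no conditioned non-collider, so it is open.
Try {AlcoholUse}:
  P1: blocked at fork node AlcoholUse ∈ conditioning set.
{AlcoholUse} contains no descendant of BloodPressure and blocks every backdoor path.
{AlcoholUse} is the unique smallest valid adjustment set.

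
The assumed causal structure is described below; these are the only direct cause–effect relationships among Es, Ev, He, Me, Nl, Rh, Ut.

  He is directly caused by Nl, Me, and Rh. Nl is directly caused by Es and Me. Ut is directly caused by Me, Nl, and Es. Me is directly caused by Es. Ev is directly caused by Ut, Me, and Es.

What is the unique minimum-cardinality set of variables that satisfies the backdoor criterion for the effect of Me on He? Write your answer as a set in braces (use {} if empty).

Variables eligible for adjustment (non-descendants of Me, excluding Me and He): {Es, Rh}.
Backdoor paths from Me to He:
  P1: Me <- Es -> Nl -> He
  P2: Me <- Es -> Ut <- Nl -> He
  P3: Me <- Es -> Ev <- Ut <- Nl -> He
The empty set is not sufficient: P1 (Me <- Es -> Nl -> He) has no collider blocking it and no conditioned non-collider, so it is open.
Try {Es}:
  P1: blocked at fork node Es ∈ conditioning set.
  P2: blocked at fork node Es ∈ conditioning set.
  P3: blocked at fork node Es ∈ conditioning set.
{Es} contains no descendant of Me and blocks every backdoor path.
No other singleton works — e.g. {Rh} leaves P1 open — so {Es} is the unique smallest valid adjustment set.

{Es}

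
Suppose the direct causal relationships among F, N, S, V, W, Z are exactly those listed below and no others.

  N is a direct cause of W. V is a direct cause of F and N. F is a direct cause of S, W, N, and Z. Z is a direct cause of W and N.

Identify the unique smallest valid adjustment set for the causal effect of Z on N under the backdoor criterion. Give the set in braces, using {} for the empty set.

{F}

Variables eligible for adjustment (non-descendants of Z, excluding Z and N): {F, S, V}.
Backdoor paths from Z to N:
  P1: Z <- F <- V -> N
  P2: Z <- F -> N
  P3: Z <- F -> W <- N
The empty set is not sufficient: P1 (Z <- F <- V -> N) has no collider blocking it and no conditioned non-collider, so it is open.
Try {F}:
  P1: blocked at chain node F ∈ conditioning set.
  P2: blocked at fork node F ∈ conditioning set.
  P3: blocked at fork node F ∈ conditioning set.
{F} contains no descendant of Z and blocks every backdoor path.
No other singleton works — e.g. {V} leaves P2 open — so {F} is the unique smallest valid adjustment set.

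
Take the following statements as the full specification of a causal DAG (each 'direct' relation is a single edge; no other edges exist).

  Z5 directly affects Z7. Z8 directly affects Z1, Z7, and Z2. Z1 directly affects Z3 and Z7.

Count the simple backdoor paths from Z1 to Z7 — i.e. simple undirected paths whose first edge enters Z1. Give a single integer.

A backdoor path from Z1 to Z7 is any simple undirected path whose first edge points into Z1 (i.e. leaves Z1 via a parent).
Parents of Z1: {Z8}.
Enumerating:
  P1: Z1 <- Z8 -> Z7
That exhausts the simple backdoor paths. Count: 1.

1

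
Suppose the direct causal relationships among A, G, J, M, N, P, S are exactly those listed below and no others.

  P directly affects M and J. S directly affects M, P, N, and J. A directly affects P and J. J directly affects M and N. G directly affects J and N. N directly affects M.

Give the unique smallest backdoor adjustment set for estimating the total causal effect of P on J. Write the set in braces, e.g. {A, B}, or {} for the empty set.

{A, S}

Variables eligible for adjustment (non-descendants of P, excluding P and J): {A, G, S}.
Backdoor paths from P to J:
  P1: P <- S -> J
  P2: P <- S -> N <- G -> J
  P3: P <- S -> N <- J
  P4: P <- S -> N -> M <- J
  P5: P <- S -> M <- J
  P6: P <- S -> M <- N <- G -> J
  P7: P <- S -> M <- N <- J
  P8: P <- A -> J
The empty set is not sufficient: P1 (P <- S -> J) has no collider blocking it and no conditioned non-collider, so it is open.
Try {A, S}:
  P1: blocked at fork node S ∈ conditioning set.
  P2: blocked at fork node S ∈ conditioning set.
  P3: blocked at fork node S ∈ conditioning set.
  P4: blocked at fork node S ∈ conditioning set.
  P5: blocked at fork node S ∈ conditioning set.
  P6: blocked at fork node S ∈ conditioning set.
  P7: blocked at fork node S ∈ conditioning set.
  P8: blocked at fork node A ∈ conditioning set.
{A, S} contains no descendant of P and blocks every backdoor path.
Every element of {A, S} is needed (dropping A leaves P8 open; dropping S leaves P1 open), so no proper subset is valid.
Among all size-2 subsets of the eligible variables, only {A, S} blocks every backdoor path, so it is the unique smallest valid adjustment set.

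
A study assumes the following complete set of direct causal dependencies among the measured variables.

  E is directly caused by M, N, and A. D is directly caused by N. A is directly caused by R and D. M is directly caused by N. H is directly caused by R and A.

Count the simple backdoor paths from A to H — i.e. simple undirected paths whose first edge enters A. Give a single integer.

1

A backdoor path from A to H is any simple undirected path whose first edge points into A (i.e. leaves A via a parent).
Parents of A: {D, R}.
Enumerating:
  P1: A <- R -> H
That exhausts the simple backdoor paths. Count: 1.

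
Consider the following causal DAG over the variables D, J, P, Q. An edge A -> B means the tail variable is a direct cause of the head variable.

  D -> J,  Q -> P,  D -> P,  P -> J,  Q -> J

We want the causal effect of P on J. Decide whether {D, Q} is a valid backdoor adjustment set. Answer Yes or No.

Yes

Backdoor paths from P to J (paths whose first edge points into P):
  P1: P <- Q -> J
  P2: P <- D -> J
Condition 1 (no descendant of P in the set): holds — descendants of P are {J}; none are in {D, Q}.
Condition 2 (every backdoor path blocked by {D, Q}):
  P1: blocked at fork node Q ∈ conditioning set.
  P2: blocked at fork node D ∈ conditioning set.
{D, Q} satisfies the backdoor criterion.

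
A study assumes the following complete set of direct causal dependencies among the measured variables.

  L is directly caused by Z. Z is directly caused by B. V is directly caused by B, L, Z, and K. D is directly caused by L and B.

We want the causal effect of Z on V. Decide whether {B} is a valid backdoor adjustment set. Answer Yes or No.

Backdoor paths from Z to V (paths whose first edge points into Z):
  P1: Z <- B -> D <- L -> V
  P2: Z <- B -> V
Condition 1 (no descendant of Z in the set): holds — descendants of Z are {D, L, V}; none are in {B}.
Condition 2 (every backdoor path blocked by {B}):
  P1: blocked at fork node B ∈ conditioning set.
  P2: blocked at fork node B ∈ conditioning set.
{B} satisfies the backdoor criterion.

Yes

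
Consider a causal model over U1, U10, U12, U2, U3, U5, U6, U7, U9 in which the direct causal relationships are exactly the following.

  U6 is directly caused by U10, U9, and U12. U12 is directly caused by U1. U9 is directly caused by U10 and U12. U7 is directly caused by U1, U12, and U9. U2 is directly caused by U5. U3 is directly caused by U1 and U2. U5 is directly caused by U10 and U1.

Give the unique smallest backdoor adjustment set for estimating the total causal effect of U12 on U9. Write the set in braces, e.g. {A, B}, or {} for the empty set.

{}

Variables eligible for adjustment (non-descendants of U12, excluding U12 and U9): {U1, U10, U2, U3, U5}.
Backdoor paths from U12 to U9:
  P1: U12 <- U1 -> U5 <- U10 -> U9
  P2: U12 <- U1 -> U5 <- U10 -> U6 <- U9
  P3: U12 <- U1 -> U7 <- U9
  P4: U12 <- U1 -> U3 <- U2 <- U5 <- U10 -> U9
  P5: U12 <- U1 -> U3 <- U2 <- U5 <- U10 -> U6 <- U9
Each backdoor path contains an unconditioned collider, so every path is already blocked with the empty conditioning set:
  P1: blocked at collider U5 (neither it nor any descendant is in the conditioning set).
  P2: blocked at collider U5 (neither it nor any descendant is in the conditioning set).
  P3: blocked at collider U7 (neither it nor any descendant is in the conditioning set).
  P4: blocked at collider U3 (neither it nor any descendant is in the conditioning set).
  P5: blocked at collider U3 (neither it nor any descendant is in the conditioning set).
The empty set is therefore the unique smallest valid set.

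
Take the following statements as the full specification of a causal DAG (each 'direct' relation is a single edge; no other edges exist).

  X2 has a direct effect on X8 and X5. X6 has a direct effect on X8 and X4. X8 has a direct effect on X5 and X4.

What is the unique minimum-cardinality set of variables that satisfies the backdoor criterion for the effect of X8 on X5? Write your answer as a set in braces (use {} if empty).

Variables eligible for adjustment (non-descendants of X8, excluding X8 and X5): {X2, X6}.
Backdoor paths from X8 to X5:
  P1: X8 <- X2 -> X5
The empty set is not sufficient: P1 (X8 <- X2 -> X5) has no collider blocking it and no conditioned non-collider, so it is open.
Try {X2}:
  P1: blocked at fork node X2 ∈ conditioning set.
{X2} contains no descendant of X8 and blocks every backdoor path.
No other singleton works — e.g. {X6} leaves P1 open — so {X2} is the unique smallest valid adjustment set.

{X2}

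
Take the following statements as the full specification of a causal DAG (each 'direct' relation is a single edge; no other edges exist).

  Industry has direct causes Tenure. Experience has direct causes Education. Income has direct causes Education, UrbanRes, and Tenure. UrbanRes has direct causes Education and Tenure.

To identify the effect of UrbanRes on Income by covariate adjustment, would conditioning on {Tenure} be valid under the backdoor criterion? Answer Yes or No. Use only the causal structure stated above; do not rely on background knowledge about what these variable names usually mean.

Backdoor paths from UrbanRes to Income (paths whose first edge points into UrbanRes):
  P1: UrbanRes <- Education -> Income
  P2: UrbanRes <- Tenure -> Income
Condition 1 (no descendant of UrbanRes in the set): holds — descendants of UrbanRes are {Income}; none are in {Tenure}.
Condition 2 (every backdoor path blocked by {Tenure}):
  P1: open — no interior node is in the conditioning set.
  P2: blocked at fork node Tenure ∈ conditioning set.
{Tenure} does not satisfy the backdoor criterion.

No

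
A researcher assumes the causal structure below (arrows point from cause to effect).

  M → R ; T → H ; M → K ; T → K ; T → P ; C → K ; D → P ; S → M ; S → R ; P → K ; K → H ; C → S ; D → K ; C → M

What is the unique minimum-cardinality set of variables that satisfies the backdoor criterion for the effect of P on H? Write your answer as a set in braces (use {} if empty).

{D, T}

Variables eligible for adjustment (non-descendants of P, excluding P and H): {C, D, M, R, S, T}.
Backdoor paths from P to H:
  P1: P <- D -> K <- T -> H
  P2: P <- D -> K -> H
  P3: P <- T -> K -> H
  P4: P <- T -> H
The empty set is not sufficient: P2 (P <- D -> K -> H) has no collider blocking it and no conditioned non-collider, so it is open.
Try {D, T}:
  P1: blocked at fork node D ∈ conditioning set.
  P2: blocked at fork node D ∈ conditioning set.
  P3: blocked at fork node T ∈ conditioning set.
  P4: blocked at fork node T ∈ conditioning set.
{D, T} contains no descendant of P and blocks every backdoor path.
Every element of {D, T} is needed (dropping D leaves P2 open; dropping T leaves P3 open), so no proper subset is valid.
Among all size-2 subsets of the eligible variables, only {D, T} blocks every backdoor path, so it is the unique smallest valid adjustment set.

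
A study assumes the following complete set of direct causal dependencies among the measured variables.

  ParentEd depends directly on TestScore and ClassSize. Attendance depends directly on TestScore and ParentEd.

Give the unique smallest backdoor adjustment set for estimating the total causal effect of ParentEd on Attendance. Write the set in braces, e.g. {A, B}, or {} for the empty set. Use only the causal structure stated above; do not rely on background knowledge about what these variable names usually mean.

{TestScore}

Variables eligible for adjustment (non-descendants of ParentEd, excluding ParentEd and Attendance): {ClassSize, TestScore}.
Backdoor paths from ParentEd to Attendance:
  P1: ParentEd <- TestScore -> Attendance
The empty set is not sufficient: P1 (ParentEd <- TestScore -> Attendance) has no collider blocking it and no conditioned non-collider, so it is open.
Try {TestScore}:
  P1: blocked at fork node TestScore ∈ conditioning set.
{TestScore} contains no descendant of ParentEd and blocks every backdoor path.
No other singleton works — e.g. {ClassSize} leaves P1 open — so {TestScore} is the unique smallest valid adjustment set.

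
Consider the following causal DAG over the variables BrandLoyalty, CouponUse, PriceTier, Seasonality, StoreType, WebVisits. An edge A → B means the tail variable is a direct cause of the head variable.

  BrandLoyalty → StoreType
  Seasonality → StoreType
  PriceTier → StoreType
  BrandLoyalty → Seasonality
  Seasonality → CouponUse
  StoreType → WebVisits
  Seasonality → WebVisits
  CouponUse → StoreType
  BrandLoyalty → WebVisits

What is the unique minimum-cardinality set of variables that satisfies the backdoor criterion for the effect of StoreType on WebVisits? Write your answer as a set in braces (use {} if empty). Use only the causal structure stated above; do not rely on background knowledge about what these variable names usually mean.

{BrandLoyalty, Seasonality}

Variables eligible for adjustment (non-descendants of StoreType, excluding StoreType and WebVisits): {BrandLoyalty, CouponUse, PriceTier, Seasonality}.
Backdoor paths from StoreType to WebVisits:
  P1: StoreType <- BrandLoyalty -> Seasonality -> WebVisits
  P2: StoreType <- BrandLoyalty -> WebVisits
  P3: StoreType <- Seasonality <- BrandLoyalty -> WebVisits
  P4: StoreType <- Seasonality -> WebVisits
  P5: StoreType <- CouponUse <- Seasonality <- BrandLoyalty -> WebVisits
  P6: StoreType <- CouponUse <- Seasonality -> WebVisits
The empty set is not sufficient: P1 (StoreType <- BrandLoyalty -> Seasonality -> WebVisits) has no collider blocking it and no conditioned non-collider, so it is open.
Try {BrandLoyalty, Seasonality}:
  P1: blocked at fork node BrandLoyalty ∈ conditioning set.
  P2: blocked at fork node BrandLoyalty ∈ conditioning set.
  P3: blocked at chain node Seasonality ∈ conditioning set.
  P4: blocked at fork node Seasonality ∈ conditioning set.
  P5: blocked at chain node Seasonality ∈ conditioning set.
  P6: blocked at fork node Seasonality ∈ conditioning set.
{BrandLoyalty, Seasonality} contains no descendant of StoreType and blocks every backdoor path.
Every element of {BrandLoyalty, Seasonality} is needed (dropping BrandLoyalty leaves P2 open; dropping Seasonality leaves P4 open), so no proper subset is valid.
Among all size-2 subsets of the eligible variables, only {BrandLoyalty, Seasonality} blocks every backdoor path, so it is the unique smallest valid adjustment set.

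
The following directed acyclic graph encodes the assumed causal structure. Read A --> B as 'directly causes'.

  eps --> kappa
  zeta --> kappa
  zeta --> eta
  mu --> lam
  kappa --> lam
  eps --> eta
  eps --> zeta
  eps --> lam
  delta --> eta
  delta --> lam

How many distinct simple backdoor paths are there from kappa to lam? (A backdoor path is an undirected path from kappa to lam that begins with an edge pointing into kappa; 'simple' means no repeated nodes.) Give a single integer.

7

A backdoor path from kappa to lam is any simple undirected path whose first edge points into kappa (i.e. leaves kappa via a parent).
Parents of kappa: {eps, zeta}.
Enumerating:
  P1: kappa <- eps -> zeta -> eta <- delta -> lam
  P2: kappa <- eps -> eta <- delta -> lam
  P3: kappa <- eps -> lam
  P4: kappa <- zeta <- eps -> eta <- delta -> lam
  P5: kappa <- zeta <- eps -> lam
  P6: kappa <- zeta -> eta <- eps -> lam
  P7: kappa <- zeta -> eta <- delta -> lam
That exhausts the simple backdoor paths. Count: 7.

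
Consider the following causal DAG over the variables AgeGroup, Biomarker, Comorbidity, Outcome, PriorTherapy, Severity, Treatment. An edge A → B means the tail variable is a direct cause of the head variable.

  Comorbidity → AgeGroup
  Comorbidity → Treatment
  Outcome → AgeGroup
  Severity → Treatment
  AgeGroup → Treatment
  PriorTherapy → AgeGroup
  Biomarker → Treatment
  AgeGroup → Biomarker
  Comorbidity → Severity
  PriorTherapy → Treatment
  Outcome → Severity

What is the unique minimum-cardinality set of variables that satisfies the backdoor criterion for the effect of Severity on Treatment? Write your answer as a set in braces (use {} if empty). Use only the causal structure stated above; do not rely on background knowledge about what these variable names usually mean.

Variables eligible for adjustment (non-descendants of Severity, excluding Severity and Treatment): {AgeGroup, Biomarker, Comorbidity, Outcome, PriorTherapy}.
Backdoor paths from Severity to Treatment:
  P1: Severity <- Outcome -> AgeGroup <- Comorbidity -> Treatment
  P2: Severity <- Outcome -> AgeGroup <- PriorTherapy -> Treatment
  P3: Severity <- Outcome -> AgeGroup -> Biomarker -> Treatment
  P4: Severity <- Outcome -> AgeGroup -> Treatment
  P5: Severity <- Comorbidity -> AgeGroup <- PriorTherapy -> Treatment
  P6: Severity <- Comorbidity -> AgeGroup -> Biomarker -> Treatment
  P7: Severity <- Comorbidity -> AgeGroup -> Treatment
  P8: Severity <- Comorbidity -> Treatment
The empty set is not sufficient: P3 (Severity <- Outcome -> AgeGroup -> Biomarker -> Treatment) has no collider blocking it and no conditioned non-collider, so it is open.
Try {Comorbidity, Outcome}:
  P1: blocked at fork node Outcome ∈ conditioning set.
  P2: blocked at fork node Outcome ∈ conditioning set.
  P3: blocked at fork node Outcome ∈ conditioning set.
  P4: blocked at fork node Outcome ∈ conditioning set.
  P5: blocked at fork node Comorbidity ∈ conditioning set.
  P6: blocked at fork node Comorbidity ∈ conditioning set.
  P7: blocked at fork node Comorbidity ∈ conditioning set.
  P8: blocked at fork node Comorbidity ∈ conditioning set.
{Comorbidity, Outcome} contains no descendant of Severity and blocks every backdoor path.
Every element of {Comorbidity, Outcome} is needed (dropping Comorbidity leaves P6 open; dropping Outcome leaves P3 open), so no proper subset is valid.
Among all size-2 subsets of the eligible variables, only {Comorbidity, Outcome} blocks every backdoor path, so it is the unique smallest valid adjustment set.

{Comorbidity, Outcome}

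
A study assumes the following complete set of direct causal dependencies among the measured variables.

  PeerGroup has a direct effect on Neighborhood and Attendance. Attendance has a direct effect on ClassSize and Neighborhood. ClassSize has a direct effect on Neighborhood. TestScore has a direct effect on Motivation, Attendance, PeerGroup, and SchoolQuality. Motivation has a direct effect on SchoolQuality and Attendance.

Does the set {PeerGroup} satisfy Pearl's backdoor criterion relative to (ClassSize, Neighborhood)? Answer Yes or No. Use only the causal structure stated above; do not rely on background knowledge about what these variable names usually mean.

No

Backdoor paths from ClassSize to Neighborhood (paths whose first edge points into ClassSize):
  P1: ClassSize <- Attendance <- TestScore -> PeerGroup -> Neighborhood
  P2: ClassSize <- Attendance <- Motivation <- TestScore -> PeerGroup -> Neighborhood
  P3: ClassSize <- Attendance <- Motivation -> SchoolQuality <- TestScore -> PeerGroup -> Neighborhood
  P4: ClassSize <- Attendance <- PeerGroup -> Neighborhood
  P5: ClassSize <- Attendance -> Neighborhood
Condition 1 (no descendant of ClassSize in the set): holds — descendants of ClassSize are {Neighborhood}; none are in {PeerGroup}.
Condition 2 (every backdoor path blocked by {PeerGroup}):
  P1: blocked at chain node PeerGroup ∈ conditioning set.
  P2: blocked at chain node PeerGroup ∈ conditioning set.
  P3: blocked at collider SchoolQuality (neither it nor any descendant is in the conditioning set).
  P4: blocked at fork node PeerGroup ∈ conditioning set.
  P5: open — no interior node is in the conditioning set.
{PeerGroup} does not satisfy the backdoor criterion.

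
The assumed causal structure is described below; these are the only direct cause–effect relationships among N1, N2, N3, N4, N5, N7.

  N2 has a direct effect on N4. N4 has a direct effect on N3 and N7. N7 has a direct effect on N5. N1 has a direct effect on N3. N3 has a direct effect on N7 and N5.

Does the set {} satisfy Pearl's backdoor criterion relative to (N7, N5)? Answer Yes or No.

No

Backdoor paths from N7 to N5 (paths whose first edge points into N7):
  P1: N7 <- N4 -> N3 -> N5
  P2: N7 <- N3 -> N5
Condition 1 (no descendant of N7 in the set): holds — descendants of N7 are {N5}; none are in {}.
Condition 2 (every backdoor path blocked by {}):
  P1: open — no interior node is in the conditioning set.
  P2: open — no interior node is in the conditioning set.
{} does not satisfy the backdoor criterion.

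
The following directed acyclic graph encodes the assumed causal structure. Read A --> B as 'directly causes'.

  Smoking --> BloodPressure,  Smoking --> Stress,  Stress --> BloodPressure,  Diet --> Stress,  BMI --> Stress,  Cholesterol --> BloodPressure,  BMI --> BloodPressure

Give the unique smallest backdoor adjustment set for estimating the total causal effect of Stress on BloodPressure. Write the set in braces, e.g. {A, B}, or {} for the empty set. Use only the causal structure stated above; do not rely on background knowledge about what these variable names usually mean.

Variables eligible for adjustment (non-descendants of Stress, excluding Stress and BloodPressure): {BMI, Cholesterol, Diet, Smoking}.
Backdoor paths from Stress to BloodPressure:
  P1: Stress <- BMI -> BloodPressure
  P2: Stress <- Smoking -> BloodPressure
The empty set is not sufficient: P1 (Stress <- BMI -> BloodPressure) has no collider blocking it and no conditioned non-collider, so it is open.
Try {BMI, Smoking}:
  P1: blocked at fork node BMI ∈ conditioning set.
  P2: blocked at fork node Smoking ∈ conditioning set.
{BMI, Smoking} contains no descendant of Stress and blocks every backdoor path.
Every element of {BMI, Smoking} is needed (dropping BMI leaves P1 open; dropping Smoking leaves P2 open), so no proper subset is valid.
Among all size-2 subsets of the eligible variables, only {BMI, Smoking} blocks every backdoor path, so it is the unique smallest valid adjustment set.

{BMI, Smoking}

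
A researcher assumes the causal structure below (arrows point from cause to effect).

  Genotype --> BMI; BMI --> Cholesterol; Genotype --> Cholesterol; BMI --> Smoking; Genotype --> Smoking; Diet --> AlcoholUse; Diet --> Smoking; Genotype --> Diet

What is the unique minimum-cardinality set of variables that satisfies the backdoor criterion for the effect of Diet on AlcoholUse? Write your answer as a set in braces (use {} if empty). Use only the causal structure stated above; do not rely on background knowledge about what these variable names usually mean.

Variables eligible for adjustment (non-descendants of Diet, excluding Diet and AlcoholUse): {BMI, Cholesterol, Genotype}.
Backdoor paths from Diet to AlcoholUse:
  (none)
With no backdoor paths the empty set already satisfies the criterion, and it is trivially minimal.

{}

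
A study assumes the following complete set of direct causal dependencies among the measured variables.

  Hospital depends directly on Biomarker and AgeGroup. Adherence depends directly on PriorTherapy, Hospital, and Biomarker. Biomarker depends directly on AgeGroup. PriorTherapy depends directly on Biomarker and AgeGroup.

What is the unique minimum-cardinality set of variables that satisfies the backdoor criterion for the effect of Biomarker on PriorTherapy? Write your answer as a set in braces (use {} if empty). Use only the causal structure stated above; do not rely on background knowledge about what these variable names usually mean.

{AgeGroup}

Variables eligible for adjustment (non-descendants of Biomarker, excluding Biomarker and PriorTherapy): {AgeGroup}.
Backdoor paths from Biomarker to PriorTherapy:
  P1: Biomarker <- AgeGroup -> Hospital -> Adherence <- PriorTherapy
  P2: Biomarker <- AgeGroup -> PriorTherapy
The empty set is not sufficient: P2 (Biomarker <- AgeGroup -> PriorTherapy) has no collider blocking it and no conditioned non-collider, so it is open.
Try {AgeGroup}:
  P1: blocked at fork node AgeGroup ∈ conditioning set.
  P2: blocked at fork node AgeGroup ∈ conditioning set.
{AgeGroup} contains no descendant of Biomarker and blocks every backdoor path.
{AgeGroup} is the unique smallest valid adjustment set.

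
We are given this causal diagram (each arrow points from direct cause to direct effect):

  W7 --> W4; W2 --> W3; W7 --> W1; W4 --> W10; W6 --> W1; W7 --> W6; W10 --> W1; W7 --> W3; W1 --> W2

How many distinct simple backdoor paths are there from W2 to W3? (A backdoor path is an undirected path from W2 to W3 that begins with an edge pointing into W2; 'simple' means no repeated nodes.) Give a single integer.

3

A backdoor path from W2 to W3 is any simple undirected path whose first edge points into W2 (i.e. leaves W2 via a parent).
Parents of W2: {W1}.
Enumerating:
  P1: W2 <- W1 <- W7 -> W3
  P2: W2 <- W1 <- W6 <- W7 -> W3
  P3: W2 <- W1 <- W10 <- W4 <- W7 -> W3
That exhausts the simple backdoor paths. Count: 3.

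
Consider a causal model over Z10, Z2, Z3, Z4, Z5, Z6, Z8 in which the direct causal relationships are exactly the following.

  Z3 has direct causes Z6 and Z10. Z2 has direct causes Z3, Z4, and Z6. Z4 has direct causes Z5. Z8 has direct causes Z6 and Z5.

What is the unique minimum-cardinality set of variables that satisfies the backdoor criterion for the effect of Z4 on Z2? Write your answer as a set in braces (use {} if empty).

{}

Variables eligible for adjustment (non-descendants of Z4, excluding Z4 and Z2): {Z10, Z3, Z5, Z6, Z8}.
Backdoor paths from Z4 to Z2:
  P1: Z4 <- Z5 -> Z8 <- Z6 -> Z3 -> Z2
  P2: Z4 <- Z5 -> Z8 <- Z6 -> Z2
Each backdoor path contains an unconditioned collider, so every path is already blocked with the empty conditioning set:
  P1: blocked at collider Z8 (neither it nor any descendant is in the conditioning set).
  P2: blocked at collider Z8 (neither it nor any descendant is in the conditioning set).
The empty set is therefore the unique smallest valid set.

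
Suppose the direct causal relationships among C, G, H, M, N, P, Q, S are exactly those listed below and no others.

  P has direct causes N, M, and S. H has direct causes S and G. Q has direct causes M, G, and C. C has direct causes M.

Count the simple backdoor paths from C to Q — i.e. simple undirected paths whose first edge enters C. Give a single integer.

2

A backdoor path from C to Q is any simple undirected path whose first edge points into C (i.e. leaves C via a parent).
Parents of C: {M}.
Enumerating:
  P1: C <- M -> P <- S -> H <- G -> Q
  P2: C <- M -> Q
That exhausts the simple backdoor paths. Count: 2.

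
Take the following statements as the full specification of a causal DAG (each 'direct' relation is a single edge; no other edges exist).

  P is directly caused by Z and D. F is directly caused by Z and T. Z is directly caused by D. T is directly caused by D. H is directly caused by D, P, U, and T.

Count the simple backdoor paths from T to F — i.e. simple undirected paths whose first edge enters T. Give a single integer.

A backdoor path from T to F is any simple undirected path whose first edge points into T (i.e. leaves T via a parent).
Parents of T: {D}.
Enumerating:
  P1: T <- D -> Z -> F
  P2: T <- D -> P <- Z -> F
  P3: T <- D -> H <- P <- Z -> F
That exhausts the simple backdoor paths. Count: 3.

3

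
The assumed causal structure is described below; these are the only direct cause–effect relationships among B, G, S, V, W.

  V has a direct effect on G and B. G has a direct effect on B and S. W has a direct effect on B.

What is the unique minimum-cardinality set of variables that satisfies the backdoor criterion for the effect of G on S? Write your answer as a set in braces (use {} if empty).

{}

Variables eligible for adjustment (non-descendants of G, excluding G and S): {V, W}.
Backdoor paths from G to S:
  (none)
With no backdoor paths the empty set already satisfies the criterion, and it is trivially minimal.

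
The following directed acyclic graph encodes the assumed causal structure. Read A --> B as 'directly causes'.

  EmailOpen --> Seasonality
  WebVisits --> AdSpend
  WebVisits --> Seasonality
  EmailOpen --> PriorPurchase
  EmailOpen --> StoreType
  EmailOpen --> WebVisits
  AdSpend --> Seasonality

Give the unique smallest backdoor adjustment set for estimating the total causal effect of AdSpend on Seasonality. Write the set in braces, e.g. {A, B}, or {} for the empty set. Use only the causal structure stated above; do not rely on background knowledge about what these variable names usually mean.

{WebVisits}

Variables eligible for adjustment (non-descendants of AdSpend, excluding AdSpend and Seasonality): {EmailOpen, PriorPurchase, StoreType, WebVisits}.
Backdoor paths from AdSpend to Seasonality:
  P1: AdSpend <- WebVisits <- EmailOpen -> Seasonality
  P2: AdSpend <- WebVisits -> Seasonality
The empty set is not sufficient: P1 (AdSpend <- WebVisits <- EmailOpen -> Seasonality) has no collider blocking it and no conditioned non-collider, so it is open.
Try {WebVisits}:
  P1: blocked at chain node WebVisits ∈ conditioning set.
  P2: blocked at fork node WebVisits ∈ conditioning set.
{WebVisits} contains no descendant of AdSpend and blocks every backdoor path.
No other singleton works — e.g. {EmailOpen} leaves P2 open — so {WebVisits} is the unique smallest valid adjustment set.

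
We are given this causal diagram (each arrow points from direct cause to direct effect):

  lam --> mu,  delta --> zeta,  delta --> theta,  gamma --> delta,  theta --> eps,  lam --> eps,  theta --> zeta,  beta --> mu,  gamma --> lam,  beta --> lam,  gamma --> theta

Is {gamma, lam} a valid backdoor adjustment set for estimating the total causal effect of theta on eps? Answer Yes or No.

Backdoor paths from theta to eps (paths whose first edge points into theta):
  P1: theta <- gamma -> lam -> eps
  P2: theta <- delta <- gamma -> lam -> eps
Condition 1 (no descendant of theta in the set): holds — descendants of theta are {eps, zeta}; none are in {gamma, lam}.
Condition 2 (every backdoor path blocked by {gamma, lam}):
  P1: blocked at fork node gamma ∈ conditioning set.
  P2: blocked at fork node gamma ∈ conditioning set.
{gamma, lam} satisfies the backdoor criterion.

Yes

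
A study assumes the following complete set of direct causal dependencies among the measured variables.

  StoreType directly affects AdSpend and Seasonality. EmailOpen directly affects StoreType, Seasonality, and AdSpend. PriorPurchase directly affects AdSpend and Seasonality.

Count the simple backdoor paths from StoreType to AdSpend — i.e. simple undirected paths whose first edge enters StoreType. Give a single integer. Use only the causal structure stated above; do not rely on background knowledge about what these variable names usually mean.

2

A backdoor path from StoreType to AdSpend is any simple undirected path whose first edge points into StoreType (i.e. leaves StoreType via a parent).
Parents of StoreType: {EmailOpen}.
Enumerating:
  P1: StoreType <- EmailOpen -> AdSpend
  P2: StoreType <- EmailOpen -> Seasonality <- PriorPurchase -> AdSpend
That exhausts the simple backdoor paths. Count: 2.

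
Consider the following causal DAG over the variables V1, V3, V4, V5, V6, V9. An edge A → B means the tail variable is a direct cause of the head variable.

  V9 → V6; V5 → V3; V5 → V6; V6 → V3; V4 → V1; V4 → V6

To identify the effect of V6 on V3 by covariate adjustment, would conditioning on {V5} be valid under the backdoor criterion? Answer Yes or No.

Yes

Backdoor paths from V6 to V3 (paths whose first edge points into V6):
  P1: V6 <- V5 -> V3
Condition 1 (no descendant of V6 in the set): holds — descendants of V6 are {V3}; none are in {V5}.
Condition 2 (every backdoor path blocked by {V5}):
  P1: blocked at fork node V5 ∈ conditioning set.
{V5} satisfies the backdoor criterion.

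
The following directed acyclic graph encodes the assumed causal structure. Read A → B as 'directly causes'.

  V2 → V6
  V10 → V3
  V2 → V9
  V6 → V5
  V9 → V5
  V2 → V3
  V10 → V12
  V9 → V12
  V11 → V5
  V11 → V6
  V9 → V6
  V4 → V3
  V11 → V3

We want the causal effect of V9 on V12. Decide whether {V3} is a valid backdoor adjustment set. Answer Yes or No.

No

Backdoor paths from V9 to V12 (paths whose first edge points into V9):
  P1: V9 <- V2 -> V6 <- V11 -> V3 <- V10 -> V12
  P2: V9 <- V2 -> V6 -> V5 <- V11 -> V3 <- V10 -> V12
  P3: V9 <- V2 -> V3 <- V10 -> V12
Condition 1 (no descendant of V9 in the set): holds — descendants of V9 are {V12, V5, V6}; none are in {V3}.
Condition 2 (every backdoor path blocked by {V3}):
  P1: blocked at collider V6 (neither it nor any descendant is in the conditioning set).
  P2: blocked at collider V5 (neither it nor any descendant is in the conditioning set).
  P3: open — collider(s) V3 are conditioned on (or have a conditioned descendant) and no non-collider on the path is in the set.
{V3} does not satisfy the backdoor criterion.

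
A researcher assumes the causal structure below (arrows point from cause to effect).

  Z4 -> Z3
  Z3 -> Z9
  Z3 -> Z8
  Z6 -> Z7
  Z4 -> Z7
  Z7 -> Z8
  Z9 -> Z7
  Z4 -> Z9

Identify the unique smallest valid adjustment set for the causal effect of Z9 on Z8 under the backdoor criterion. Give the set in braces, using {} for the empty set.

Variables eligible for adjustment (non-descendants of Z9, excluding Z9 and Z8): {Z3, Z4, Z6}.
Backdoor paths from Z9 to Z8:
  P1: Z9 <- Z4 -> Z3 -> Z8
  P2: Z9 <- Z4 -> Z7 -> Z8
  P3: Z9 <- Z3 <- Z4 -> Z7 -> Z8
  P4: Z9 <- Z3 -> Z8
The empty set is not sufficient: P1 (Z9 <- Z4 -> Z3 -> Z8) has no collider blocking it and no conditioned non-collider, so it is open.
Try {Z3, Z4}:
  P1: blocked at fork node Z4 ∈ conditioning set.
  P2: blocked at fork node Z4 ∈ conditioning set.
  P3: blocked at chain node Z3 ∈ conditioning set.
  P4: blocked at fork node Z3 ∈ conditioning set.
{Z3, Z4} contains no descendant of Z9 and blocks every backdoor path.
Every element of {Z3, Z4} is needed (dropping Z3 leaves P4 open; dropping Z4 leaves P2 open), so no proper subset is valid.
Among all size-2 subsets of the eligible variables, only {Z3, Z4} blocks every backdoor path, so it is the unique smallest valid adjustment set.

{Z3, Z4}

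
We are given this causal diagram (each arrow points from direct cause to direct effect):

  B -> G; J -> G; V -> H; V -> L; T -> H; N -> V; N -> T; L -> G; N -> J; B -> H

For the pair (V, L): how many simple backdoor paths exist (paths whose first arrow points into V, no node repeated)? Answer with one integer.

A backdoor path from V to L is any simple undirected path whose first edge points into V (i.e. leaves V via a parent).
Parents of V: {N}.
Enumerating:
  P1: V <- N -> J -> G <- L
  P2: V <- N -> T -> H <- B -> G <- L
That exhausts the simple backdoor paths. Count: 2.

2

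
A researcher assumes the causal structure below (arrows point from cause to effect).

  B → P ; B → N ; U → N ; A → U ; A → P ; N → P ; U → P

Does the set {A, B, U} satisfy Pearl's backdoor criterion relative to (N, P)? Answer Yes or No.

Backdoor paths from N to P (paths whose first edge points into N):
  P1: N <- B -> P
  P2: N <- U <- A -> P
  P3: N <- U -> P
Condition 1 (no descendant of N in the set): holds — descendants of N are {P}; none are in {A, B, U}.
Condition 2 (every backdoor path blocked by {A, B, U}):
  P1: blocked at fork node B ∈ conditioning set.
  P2: blocked at chain node U ∈ conditioning set.
  P3: blocked at fork node U ∈ conditioning set.
{A, B, U} satisfies the backdoor criterion.

Yes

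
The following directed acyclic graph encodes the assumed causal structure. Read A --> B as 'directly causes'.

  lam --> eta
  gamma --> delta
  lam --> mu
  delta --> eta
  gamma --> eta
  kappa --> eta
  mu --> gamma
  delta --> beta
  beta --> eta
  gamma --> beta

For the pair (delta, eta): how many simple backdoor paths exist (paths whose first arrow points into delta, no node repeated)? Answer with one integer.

3

A backdoor path from delta to eta is any simple undirected path whose first edge points into delta (i.e. leaves delta via a parent).
Parents of delta: {gamma}.
Enumerating:
  P1: delta <- gamma <- mu <- lam -> eta
  P2: delta <- gamma -> beta -> eta
  P3: delta <- gamma -> eta
That exhausts the simple backdoor paths. Count: 3.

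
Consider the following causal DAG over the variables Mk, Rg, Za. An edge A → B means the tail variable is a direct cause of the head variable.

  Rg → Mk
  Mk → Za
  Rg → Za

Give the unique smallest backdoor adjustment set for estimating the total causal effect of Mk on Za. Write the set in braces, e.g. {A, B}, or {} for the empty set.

{Rg}

Variables eligible for adjustment (non-descendants of Mk, excluding Mk and Za): {Rg}.
Backdoor paths from Mk to Za:
  P1: Mk <- Rg -> Za
The empty set is not sufficient: P1 (Mk <- Rg -> Za) has no collider blocking it and no conditioned non-collider, so it is open.
Try {Rg}:
  P1: blocked at fork node Rg ∈ conditioning set.
{Rg} contains no descendant of Mk and blocks every backdoor path.
{Rg} is the unique smallest valid adjustment set.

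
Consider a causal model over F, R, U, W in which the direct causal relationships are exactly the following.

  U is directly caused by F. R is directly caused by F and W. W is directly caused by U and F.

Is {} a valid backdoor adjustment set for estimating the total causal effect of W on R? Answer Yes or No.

Backdoor paths from W to R (paths whose first edge points into W):
  P1: W <- F -> R
  P2: W <- U <- F -> R
Condition 1 (no descendant of W in the set): holds — descendants of W are {R}; none are in {}.
Condition 2 (every backdoor path blocked by {}):
  P1: open — no interior node is in the conditioning set.
  P2: open — no interior node is in the conditioning set.
{} does not satisfy the backdoor criterion.

No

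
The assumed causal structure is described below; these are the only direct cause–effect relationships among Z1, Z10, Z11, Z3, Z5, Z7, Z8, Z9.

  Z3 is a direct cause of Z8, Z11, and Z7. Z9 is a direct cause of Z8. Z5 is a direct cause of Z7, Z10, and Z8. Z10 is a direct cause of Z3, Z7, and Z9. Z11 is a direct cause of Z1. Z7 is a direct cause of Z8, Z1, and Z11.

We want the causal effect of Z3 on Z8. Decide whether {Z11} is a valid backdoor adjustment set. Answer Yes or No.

No

Backdoor paths from Z3 to Z8 (paths whose first edge points into Z3):
  P1: Z3 <- Z10 <- Z5 -> Z7 -> Z8
  P2: Z3 <- Z10 <- Z5 -> Z8
  P3: Z3 <- Z10 -> Z9 -> Z8
  P4: Z3 <- Z10 -> Z7 <- Z5 -> Z8
  P5: Z3 <- Z10 -> Z7 -> Z8
Condition 1 (no descendant of Z3 in the set): FAILS — Z11 is a descendant of Z3.
Condition 2 (every backdoor path blocked by {Z11}):
  P1: open — no interior node is in the conditioning set.
  P2: open — no interior node is in the conditioning set.
  P3: open — no interior node is in the conditioning set.
  P4: open — collider(s) Z7 are conditioned on (or have a conditioned descendant) and no non-collider on the path is in the set.
  P5: open — no interior node is in the conditioning set.
{Z11} does not satisfy the backdoor criterion.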